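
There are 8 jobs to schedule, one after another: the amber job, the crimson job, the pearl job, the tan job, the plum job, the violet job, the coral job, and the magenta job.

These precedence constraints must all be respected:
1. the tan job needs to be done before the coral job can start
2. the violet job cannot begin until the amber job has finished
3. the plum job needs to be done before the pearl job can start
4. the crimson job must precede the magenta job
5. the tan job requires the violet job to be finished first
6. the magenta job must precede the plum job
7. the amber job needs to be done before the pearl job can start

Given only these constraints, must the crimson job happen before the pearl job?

Yes

Following the dependencies: the crimson job → the magenta job → the plum job → the pearl job.
So the crimson job must precede the pearl job in any valid ordering.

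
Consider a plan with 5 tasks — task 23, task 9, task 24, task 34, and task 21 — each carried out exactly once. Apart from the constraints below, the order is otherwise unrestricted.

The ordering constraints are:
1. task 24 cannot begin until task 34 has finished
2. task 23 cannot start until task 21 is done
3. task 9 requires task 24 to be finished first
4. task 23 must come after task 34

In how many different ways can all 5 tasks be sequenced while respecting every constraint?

The tasks with no prerequisites are task 34, task 21; any of them can be placed first.
Enumerating by repeatedly choosing an available task (one whose prerequisites are all placed) gives 9 distinct complete orderings.

9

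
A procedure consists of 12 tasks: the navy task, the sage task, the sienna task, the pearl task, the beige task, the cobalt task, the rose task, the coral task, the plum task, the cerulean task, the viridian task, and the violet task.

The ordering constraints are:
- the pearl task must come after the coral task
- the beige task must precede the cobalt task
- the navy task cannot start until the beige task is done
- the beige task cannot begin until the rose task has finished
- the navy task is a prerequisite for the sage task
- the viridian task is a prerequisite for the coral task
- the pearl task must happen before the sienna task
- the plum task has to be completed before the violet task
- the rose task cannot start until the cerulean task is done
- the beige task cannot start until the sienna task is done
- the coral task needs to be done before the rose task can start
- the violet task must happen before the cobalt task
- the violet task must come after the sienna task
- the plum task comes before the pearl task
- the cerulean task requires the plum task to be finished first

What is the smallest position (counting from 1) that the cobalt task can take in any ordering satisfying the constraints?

The tasks that are forced before the cobalt task, directly or transitively, are the sienna task, the pearl task, the beige task, the rose task, the coral task, the plum task, the cerulean task, the viridian task, the violet task. That's 9 tasks.
With 9 mandatory predecessors, the earliest the cobalt task can sit is position 9+1 = 10, and placing just those 9 first achieves it.

10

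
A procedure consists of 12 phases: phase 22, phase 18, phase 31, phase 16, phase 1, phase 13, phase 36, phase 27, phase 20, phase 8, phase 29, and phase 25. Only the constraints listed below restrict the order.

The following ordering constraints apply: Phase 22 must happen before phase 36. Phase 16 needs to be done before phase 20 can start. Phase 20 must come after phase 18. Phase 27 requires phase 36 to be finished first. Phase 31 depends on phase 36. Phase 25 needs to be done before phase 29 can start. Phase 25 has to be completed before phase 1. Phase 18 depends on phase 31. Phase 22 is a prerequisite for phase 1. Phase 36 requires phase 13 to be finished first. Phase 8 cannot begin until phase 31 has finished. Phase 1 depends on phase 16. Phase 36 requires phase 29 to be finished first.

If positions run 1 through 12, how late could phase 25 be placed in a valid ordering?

Following every chain forward from phase 25, the phases that must come later are phase 18, phase 31, phase 1, phase 36, phase 27, phase 20, phase 8, phase 29 — 8 of them.
With 8 mandatory successors out of 12 phases total, the latest slot for phase 25 is 12−8 = 4, and it's reachable by doing all non-successors before phase 25.

4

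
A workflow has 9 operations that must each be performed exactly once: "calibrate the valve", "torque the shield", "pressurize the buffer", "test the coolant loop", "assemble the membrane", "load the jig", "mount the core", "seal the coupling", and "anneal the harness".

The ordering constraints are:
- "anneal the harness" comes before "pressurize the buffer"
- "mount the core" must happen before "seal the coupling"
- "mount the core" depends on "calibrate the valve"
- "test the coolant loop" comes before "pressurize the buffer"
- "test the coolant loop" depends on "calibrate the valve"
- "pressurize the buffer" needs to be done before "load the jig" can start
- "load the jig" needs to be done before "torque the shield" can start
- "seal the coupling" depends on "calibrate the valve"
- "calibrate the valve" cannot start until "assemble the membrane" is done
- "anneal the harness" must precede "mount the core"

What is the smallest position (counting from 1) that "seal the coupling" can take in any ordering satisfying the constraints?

The operations that are forced before "seal the coupling", directly or transitively, are "calibrate the valve", "assemble the membrane", "mount the core", "anneal the harness". That's 4 operations.
With 4 mandatory predecessors, the earliest "seal the coupling" can sit is position 4+1 = 5, and placing just those 4 first achieves it.

5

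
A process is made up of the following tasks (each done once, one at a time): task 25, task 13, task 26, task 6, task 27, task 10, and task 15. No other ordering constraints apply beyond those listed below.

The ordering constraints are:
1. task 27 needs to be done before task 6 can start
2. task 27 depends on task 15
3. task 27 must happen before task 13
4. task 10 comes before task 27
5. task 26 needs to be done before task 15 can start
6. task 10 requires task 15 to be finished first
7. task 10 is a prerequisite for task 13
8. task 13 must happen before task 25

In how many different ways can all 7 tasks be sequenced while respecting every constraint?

3

Only task 26 has no prerequisites, so it must go first.
Enumerating by repeatedly choosing an available task (one whose prerequisites are all placed) gives 3 distinct complete orderings.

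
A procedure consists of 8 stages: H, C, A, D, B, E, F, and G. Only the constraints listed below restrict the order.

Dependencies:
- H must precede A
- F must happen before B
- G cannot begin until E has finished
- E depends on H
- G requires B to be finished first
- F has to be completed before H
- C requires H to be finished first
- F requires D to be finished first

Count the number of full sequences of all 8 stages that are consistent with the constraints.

Only D has no prerequisites, so it must go first.
Systematically extending each partial ordering one stage at a time and counting, there are 52 complete orderings.

52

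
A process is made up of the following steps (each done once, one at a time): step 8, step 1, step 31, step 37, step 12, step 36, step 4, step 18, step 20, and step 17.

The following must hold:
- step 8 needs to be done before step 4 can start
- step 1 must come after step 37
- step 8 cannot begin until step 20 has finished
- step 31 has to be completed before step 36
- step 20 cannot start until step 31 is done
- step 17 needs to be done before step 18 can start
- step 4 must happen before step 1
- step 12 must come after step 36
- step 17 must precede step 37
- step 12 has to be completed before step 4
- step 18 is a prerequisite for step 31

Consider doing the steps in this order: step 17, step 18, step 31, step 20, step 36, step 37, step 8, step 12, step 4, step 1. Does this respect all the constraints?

Yes

Checking each listed constraint against this order: for instance, step 17 is in position 1 and step 37 in position 6, so that constraint holds — and the remaining constraints check out the same way.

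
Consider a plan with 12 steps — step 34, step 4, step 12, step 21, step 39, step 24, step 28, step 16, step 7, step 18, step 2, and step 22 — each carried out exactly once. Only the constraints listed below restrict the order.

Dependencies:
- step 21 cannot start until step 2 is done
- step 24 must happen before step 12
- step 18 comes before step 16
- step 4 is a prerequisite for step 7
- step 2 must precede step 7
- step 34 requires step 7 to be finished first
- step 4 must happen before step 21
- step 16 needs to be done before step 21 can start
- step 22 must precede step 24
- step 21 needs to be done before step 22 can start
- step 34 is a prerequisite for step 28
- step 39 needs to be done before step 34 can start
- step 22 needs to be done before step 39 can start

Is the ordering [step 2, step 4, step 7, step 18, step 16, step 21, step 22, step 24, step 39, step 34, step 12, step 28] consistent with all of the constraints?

Every stated constraint is respected: step 7 sits at position 3, ahead of step 34 at position 10, and each of the other listed pairs likewise has the predecessor earlier in the sequence.

Yes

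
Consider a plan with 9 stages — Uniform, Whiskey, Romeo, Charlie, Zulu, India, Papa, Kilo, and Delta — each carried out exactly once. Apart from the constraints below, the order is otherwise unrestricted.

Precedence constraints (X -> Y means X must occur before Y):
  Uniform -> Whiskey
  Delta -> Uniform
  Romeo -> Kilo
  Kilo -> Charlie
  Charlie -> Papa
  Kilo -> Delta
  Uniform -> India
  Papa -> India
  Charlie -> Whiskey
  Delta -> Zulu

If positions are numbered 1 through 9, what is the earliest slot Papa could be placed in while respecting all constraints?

The stages that are forced before Papa, directly or transitively, are Romeo, Charlie, Kilo. That's 3 stages.
With 3 mandatory predecessors, the earliest Papa can sit is position 3+1 = 4, and placing just those 3 first achieves it.

4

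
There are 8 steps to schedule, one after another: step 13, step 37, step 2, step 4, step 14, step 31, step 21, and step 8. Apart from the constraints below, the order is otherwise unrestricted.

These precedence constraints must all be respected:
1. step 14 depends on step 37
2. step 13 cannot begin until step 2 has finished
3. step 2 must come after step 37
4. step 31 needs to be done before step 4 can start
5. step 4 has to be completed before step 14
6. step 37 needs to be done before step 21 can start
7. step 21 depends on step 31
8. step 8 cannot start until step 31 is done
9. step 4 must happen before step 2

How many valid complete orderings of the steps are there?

279

2 steps have no prerequisites (step 37, step 31), so any of them could come first.
Enumerating by repeatedly choosing an available step (one whose prerequisites are all placed) gives 279 distinct complete orderings.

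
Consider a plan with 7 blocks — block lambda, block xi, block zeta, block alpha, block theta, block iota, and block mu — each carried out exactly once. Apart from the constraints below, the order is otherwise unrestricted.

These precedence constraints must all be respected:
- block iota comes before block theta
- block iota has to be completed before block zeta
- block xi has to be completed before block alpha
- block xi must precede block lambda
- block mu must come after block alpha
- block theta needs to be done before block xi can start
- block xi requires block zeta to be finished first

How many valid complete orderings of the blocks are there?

6

Block iota is the only block with nothing required before it, so every ordering starts there.
Systematically extending each partial ordering one block at a time and counting, there are 6 complete orderings.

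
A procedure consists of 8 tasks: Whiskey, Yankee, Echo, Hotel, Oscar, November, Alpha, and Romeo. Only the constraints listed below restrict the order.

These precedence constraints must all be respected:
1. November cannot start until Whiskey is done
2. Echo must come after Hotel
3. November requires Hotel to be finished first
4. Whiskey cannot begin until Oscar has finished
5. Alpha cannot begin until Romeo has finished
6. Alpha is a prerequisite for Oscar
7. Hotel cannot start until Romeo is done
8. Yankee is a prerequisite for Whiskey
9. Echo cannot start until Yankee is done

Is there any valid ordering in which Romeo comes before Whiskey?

The constraints force Romeo before Whiskey, so yes — every valid ordering has Romeo earlier.

Yes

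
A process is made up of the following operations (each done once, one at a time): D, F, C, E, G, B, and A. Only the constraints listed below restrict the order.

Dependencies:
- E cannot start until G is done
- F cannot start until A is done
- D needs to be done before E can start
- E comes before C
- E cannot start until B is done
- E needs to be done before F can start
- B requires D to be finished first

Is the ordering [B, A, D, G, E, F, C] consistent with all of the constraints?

No

In the proposed order, B appears before D.
Since D is required before B, the ordering is invalid.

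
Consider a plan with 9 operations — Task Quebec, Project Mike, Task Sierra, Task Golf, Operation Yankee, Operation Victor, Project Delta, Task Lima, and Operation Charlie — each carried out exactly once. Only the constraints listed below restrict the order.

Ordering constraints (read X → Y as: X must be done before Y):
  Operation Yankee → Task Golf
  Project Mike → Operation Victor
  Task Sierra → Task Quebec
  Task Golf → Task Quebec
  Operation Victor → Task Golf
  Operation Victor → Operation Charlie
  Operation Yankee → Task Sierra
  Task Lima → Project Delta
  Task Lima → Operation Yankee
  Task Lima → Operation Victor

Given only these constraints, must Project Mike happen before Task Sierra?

Project Mike and Task Sierra are not related by any chain of constraints.
There exist valid orderings with Task Sierra before Project Mike, so Project Mike is not required to come first.

No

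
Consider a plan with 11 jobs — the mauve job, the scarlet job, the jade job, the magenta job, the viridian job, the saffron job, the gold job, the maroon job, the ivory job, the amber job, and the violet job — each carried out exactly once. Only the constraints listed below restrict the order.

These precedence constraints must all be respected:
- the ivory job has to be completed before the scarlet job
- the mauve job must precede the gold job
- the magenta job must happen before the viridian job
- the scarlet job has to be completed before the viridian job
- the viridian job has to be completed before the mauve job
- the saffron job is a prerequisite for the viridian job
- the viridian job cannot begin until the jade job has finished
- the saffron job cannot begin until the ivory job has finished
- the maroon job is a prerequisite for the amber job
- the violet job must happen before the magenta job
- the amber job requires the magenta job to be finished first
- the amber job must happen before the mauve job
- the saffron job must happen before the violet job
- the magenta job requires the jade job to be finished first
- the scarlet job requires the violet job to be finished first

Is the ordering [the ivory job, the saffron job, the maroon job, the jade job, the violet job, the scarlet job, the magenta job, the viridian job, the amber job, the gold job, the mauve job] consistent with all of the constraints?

No

The sequence places the gold job ahead of the mauve job.
Since the mauve job is required before the gold job, the ordering is invalid.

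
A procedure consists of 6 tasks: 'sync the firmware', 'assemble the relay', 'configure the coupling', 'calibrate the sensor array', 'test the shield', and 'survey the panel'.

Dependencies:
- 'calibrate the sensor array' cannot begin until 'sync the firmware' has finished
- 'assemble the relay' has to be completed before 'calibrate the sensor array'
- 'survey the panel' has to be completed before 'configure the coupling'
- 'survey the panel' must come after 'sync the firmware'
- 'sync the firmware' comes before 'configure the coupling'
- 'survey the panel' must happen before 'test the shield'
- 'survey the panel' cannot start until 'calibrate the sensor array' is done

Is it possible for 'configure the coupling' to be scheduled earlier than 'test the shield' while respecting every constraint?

No chain of constraints runs from 'test the shield' to 'configure the coupling', so 'test the shield' is not required to come first.
So a valid ordering placing 'configure the coupling' earlier than 'test the shield' exists.

Yes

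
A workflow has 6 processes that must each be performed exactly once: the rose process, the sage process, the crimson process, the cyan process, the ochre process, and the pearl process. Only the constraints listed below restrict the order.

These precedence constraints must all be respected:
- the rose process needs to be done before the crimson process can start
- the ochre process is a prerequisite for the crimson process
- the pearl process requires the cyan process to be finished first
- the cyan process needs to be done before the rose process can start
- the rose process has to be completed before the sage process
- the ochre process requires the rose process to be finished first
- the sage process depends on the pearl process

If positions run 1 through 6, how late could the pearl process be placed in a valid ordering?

The only process forced after the pearl process (directly or by a chain) is the sage process.
With 1 mandatory successor out of 6 processes total, the latest slot for the pearl process is 6−1 = 5, and it's reachable by doing all non-successors before the pearl process.

5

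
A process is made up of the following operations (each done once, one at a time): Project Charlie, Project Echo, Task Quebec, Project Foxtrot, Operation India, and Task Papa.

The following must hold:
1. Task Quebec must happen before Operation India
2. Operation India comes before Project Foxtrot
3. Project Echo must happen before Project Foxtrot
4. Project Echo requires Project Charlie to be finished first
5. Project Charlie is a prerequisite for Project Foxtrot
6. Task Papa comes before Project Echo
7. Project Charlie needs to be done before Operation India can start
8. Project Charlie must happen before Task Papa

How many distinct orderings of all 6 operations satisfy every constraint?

2 operations have no prerequisites (Project Charlie, Task Quebec), so any of them could come first.
Systematically extending each partial ordering one operation at a time and counting, there are 9 complete orderings.

9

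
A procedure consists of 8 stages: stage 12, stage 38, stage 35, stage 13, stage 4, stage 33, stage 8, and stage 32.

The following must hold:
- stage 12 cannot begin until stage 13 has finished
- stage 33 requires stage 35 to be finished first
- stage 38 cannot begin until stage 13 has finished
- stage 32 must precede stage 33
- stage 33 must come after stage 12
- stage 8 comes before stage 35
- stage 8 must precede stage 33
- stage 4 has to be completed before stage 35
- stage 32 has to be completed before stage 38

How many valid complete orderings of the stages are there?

4 stages have no prerequisites (stage 13, stage 4, stage 8, stage 32), so any of them could come first.
Enumerating by repeatedly choosing an available stage (one whose prerequisites are all placed) gives 470 distinct complete orderings.

470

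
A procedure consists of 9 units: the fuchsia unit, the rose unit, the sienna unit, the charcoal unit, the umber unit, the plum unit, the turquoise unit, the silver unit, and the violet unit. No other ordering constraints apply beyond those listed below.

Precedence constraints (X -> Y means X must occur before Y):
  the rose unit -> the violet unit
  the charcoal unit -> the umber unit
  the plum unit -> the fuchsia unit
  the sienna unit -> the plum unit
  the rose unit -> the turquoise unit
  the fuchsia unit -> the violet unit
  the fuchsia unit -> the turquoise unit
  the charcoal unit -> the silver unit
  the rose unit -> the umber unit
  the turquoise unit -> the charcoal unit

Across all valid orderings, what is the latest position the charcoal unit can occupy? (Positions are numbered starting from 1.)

Every unit that must follow the charcoal unit has to come after it. Tracing all chains starting from the charcoal unit, those units are: the umber unit, the silver unit — 2 in total.
So at least 2 units follow the charcoal unit, putting the charcoal unit no later than position 7. That position is achievable by scheduling everything else first.

7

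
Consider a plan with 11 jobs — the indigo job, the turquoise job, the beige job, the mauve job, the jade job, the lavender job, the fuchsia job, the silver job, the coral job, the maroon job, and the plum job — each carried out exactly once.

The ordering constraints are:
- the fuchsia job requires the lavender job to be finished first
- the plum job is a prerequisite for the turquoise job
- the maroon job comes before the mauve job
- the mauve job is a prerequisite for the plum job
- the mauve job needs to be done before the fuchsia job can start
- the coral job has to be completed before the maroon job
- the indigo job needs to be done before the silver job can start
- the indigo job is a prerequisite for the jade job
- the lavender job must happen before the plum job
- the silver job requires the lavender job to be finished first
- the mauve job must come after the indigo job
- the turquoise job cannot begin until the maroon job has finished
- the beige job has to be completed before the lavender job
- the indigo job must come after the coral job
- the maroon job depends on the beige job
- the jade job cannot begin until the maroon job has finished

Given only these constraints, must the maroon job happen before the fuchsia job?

Yes

There is a constraint chain the maroon job → the mauve job → the fuchsia job.
So the maroon job must precede the fuchsia job in any valid ordering.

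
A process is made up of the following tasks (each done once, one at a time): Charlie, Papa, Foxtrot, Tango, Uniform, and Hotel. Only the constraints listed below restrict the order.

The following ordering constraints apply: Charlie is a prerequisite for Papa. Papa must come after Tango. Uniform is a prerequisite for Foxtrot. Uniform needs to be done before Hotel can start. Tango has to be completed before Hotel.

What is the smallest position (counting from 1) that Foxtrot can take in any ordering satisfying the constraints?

Working backwards through the constraints from Foxtrot, its only required predecessor is Uniform.
With 1 mandatory predecessor, the earliest Foxtrot can sit is position 1+1 = 2, and placing just that one first achieves it.

2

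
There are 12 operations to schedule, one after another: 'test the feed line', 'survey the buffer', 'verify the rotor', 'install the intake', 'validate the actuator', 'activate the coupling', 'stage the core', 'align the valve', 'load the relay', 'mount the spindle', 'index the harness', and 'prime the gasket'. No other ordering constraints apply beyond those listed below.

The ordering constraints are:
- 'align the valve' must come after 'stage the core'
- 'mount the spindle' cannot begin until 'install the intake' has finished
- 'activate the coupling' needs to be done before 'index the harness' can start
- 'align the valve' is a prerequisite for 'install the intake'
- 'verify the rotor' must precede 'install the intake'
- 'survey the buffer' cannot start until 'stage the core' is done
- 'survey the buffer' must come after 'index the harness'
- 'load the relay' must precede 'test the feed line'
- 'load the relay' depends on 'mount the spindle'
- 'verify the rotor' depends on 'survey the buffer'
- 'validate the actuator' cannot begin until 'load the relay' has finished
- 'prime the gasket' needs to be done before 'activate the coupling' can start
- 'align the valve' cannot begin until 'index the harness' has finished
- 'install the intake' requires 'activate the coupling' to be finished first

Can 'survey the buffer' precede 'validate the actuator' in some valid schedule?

Yes

Every valid ordering already has 'survey the buffer' before 'validate the actuator' (the constraints require it), so in particular at least one does.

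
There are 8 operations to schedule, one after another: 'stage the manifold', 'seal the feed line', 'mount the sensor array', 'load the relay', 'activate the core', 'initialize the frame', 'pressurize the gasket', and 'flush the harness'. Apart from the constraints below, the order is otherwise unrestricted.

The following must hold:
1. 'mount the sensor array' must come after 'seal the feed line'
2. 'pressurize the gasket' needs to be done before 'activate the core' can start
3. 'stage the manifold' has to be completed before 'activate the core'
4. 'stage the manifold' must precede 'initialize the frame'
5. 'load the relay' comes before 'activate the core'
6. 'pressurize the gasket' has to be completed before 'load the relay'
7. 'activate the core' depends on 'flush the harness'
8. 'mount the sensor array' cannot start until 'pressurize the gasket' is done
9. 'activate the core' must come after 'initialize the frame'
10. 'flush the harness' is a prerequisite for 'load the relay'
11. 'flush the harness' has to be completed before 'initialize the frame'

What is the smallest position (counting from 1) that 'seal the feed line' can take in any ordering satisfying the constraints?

No constraint forces any other operation before 'seal the feed line', so it can be placed first.

1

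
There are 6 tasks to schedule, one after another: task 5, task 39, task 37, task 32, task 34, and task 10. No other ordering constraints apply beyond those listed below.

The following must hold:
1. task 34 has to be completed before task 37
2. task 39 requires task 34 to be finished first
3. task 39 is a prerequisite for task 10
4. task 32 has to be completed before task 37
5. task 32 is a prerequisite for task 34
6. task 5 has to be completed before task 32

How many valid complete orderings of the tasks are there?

Task 5 is the only task with nothing required before it, so every ordering starts there.
Counting all ways to extend the partial order to a total order gives 3.

3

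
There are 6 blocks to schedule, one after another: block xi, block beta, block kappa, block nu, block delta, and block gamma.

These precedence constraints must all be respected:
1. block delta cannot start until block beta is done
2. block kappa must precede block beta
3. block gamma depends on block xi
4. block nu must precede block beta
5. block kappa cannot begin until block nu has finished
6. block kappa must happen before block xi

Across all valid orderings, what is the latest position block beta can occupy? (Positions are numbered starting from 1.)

5

The only block forced after block beta (directly or by a chain) is block delta.
So at least 1 block follows block beta, putting block beta no later than position 5. That position is achievable by scheduling everything else first.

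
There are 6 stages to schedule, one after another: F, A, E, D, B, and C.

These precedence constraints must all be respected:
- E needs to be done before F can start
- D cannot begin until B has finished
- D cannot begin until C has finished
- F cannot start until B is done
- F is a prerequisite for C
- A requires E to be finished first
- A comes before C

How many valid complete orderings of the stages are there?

5

The stages with no prerequisites are E, B; any of them can be placed first.
Enumerating by repeatedly choosing an available stage (one whose prerequisites are all placed) gives 5 distinct complete orderings.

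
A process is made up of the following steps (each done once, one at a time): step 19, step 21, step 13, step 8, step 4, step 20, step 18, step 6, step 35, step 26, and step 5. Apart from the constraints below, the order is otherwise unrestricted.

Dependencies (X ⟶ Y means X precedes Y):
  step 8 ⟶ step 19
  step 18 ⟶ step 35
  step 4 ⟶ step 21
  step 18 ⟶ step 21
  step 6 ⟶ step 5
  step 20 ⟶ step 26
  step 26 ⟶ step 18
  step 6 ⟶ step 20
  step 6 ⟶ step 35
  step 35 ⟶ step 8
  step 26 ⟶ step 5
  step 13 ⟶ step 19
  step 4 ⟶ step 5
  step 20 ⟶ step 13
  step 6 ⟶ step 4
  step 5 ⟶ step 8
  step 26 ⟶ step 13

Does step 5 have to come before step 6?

The constraints actually force step 6 before step 5 (via step 6 → step 5), not the other way around.
So step 5 does not have to come before step 6 — it cannot.

No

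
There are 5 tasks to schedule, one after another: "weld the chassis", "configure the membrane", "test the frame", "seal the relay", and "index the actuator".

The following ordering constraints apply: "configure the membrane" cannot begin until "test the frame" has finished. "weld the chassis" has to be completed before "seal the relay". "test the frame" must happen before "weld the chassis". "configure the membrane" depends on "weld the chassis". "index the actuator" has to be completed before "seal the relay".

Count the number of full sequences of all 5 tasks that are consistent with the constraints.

7

2 tasks have no prerequisites ("test the frame", "index the actuator"), so any of them could come first.
Systematically extending each partial ordering one task at a time and counting, there are 7 complete orderings.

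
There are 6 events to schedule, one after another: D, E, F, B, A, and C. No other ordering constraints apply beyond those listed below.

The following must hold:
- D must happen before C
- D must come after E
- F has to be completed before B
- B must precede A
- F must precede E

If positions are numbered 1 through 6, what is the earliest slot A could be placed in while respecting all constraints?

Every event that must precede A has to come before it. Tracing all chains that end at A, those events are: F, B — 2 in total.
With 2 mandatory predecessors, the earliest A can sit is position 2+1 = 3, and placing just those 2 first achieves it.

3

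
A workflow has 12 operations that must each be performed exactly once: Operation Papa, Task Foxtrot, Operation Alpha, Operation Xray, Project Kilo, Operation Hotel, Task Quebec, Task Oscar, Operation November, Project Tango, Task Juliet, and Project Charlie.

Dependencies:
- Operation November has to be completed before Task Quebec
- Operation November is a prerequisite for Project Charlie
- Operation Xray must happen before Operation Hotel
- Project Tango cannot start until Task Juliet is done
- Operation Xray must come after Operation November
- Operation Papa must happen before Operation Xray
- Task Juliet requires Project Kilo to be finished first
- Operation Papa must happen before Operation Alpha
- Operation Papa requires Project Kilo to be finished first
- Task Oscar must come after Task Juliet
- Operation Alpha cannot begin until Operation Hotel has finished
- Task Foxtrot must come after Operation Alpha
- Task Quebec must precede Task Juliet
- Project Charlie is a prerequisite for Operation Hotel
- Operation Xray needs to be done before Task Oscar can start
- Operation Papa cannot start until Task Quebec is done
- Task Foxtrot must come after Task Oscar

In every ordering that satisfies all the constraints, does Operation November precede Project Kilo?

Nothing in the constraints links Operation November and Project Kilo; they are unordered relative to each other.
So Operation November can come before Project Kilo or after — it is not forced.

No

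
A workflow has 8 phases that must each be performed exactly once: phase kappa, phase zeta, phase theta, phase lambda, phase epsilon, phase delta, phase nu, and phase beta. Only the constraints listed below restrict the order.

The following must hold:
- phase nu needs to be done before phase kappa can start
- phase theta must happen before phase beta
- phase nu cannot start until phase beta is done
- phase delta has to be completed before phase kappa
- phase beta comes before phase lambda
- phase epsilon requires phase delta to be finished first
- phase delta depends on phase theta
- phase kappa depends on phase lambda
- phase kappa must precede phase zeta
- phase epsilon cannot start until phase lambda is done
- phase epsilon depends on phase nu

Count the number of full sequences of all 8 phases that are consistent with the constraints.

24

Phase theta is the only phase with nothing required before it, so every ordering starts there.
Counting all ways to extend the partial order to a total order gives 24.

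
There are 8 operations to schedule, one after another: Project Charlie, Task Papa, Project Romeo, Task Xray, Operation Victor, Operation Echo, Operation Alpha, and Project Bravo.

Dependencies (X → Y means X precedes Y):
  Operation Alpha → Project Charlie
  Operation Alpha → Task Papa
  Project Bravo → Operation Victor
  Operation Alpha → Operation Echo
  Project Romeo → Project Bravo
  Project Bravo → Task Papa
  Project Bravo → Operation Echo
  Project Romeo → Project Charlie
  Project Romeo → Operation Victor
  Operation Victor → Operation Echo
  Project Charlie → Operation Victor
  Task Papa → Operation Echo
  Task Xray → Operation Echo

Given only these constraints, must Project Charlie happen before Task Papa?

No

No chain of constraints connects Project Charlie to Task Papa in either direction.
So Project Charlie can come before Task Papa or after — it is not forced.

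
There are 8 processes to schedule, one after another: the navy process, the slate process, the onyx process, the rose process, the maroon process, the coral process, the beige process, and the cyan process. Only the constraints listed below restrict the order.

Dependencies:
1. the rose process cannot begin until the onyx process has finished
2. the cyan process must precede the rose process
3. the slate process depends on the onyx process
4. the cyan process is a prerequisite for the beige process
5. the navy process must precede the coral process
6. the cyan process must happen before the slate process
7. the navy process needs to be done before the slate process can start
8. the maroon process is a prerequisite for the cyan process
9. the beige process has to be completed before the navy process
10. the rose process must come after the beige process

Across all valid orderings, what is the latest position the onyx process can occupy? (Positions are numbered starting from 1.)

The processes that are forced after the onyx process, directly or by a chain of constraints, are the slate process, the rose process. That's 2 processes.
With 2 mandatory successors out of 8 processes total, the latest slot for the onyx process is 8−2 = 6, and it's reachable by doing all non-successors before the onyx process.

6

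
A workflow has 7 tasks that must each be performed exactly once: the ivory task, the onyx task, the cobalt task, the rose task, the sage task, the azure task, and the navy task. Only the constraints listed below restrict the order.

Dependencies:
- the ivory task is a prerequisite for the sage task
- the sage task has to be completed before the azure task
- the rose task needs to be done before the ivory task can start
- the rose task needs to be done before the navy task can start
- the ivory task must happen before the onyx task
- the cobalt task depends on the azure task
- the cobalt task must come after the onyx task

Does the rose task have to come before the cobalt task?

Yes

Tracing the constraints gives a chain: the rose task → the ivory task → the onyx task → the cobalt task.
Hence the rose task necessarily comes before the cobalt task.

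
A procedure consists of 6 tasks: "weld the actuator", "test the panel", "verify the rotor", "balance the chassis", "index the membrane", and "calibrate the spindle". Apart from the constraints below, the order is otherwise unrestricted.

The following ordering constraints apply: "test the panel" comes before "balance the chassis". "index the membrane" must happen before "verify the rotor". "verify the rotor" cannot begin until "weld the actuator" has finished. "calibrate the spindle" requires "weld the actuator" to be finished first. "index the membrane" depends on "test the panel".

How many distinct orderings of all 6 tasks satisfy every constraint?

40

2 tasks have no prerequisites ("weld the actuator", "test the panel"), so any of them could come first.
Systematically extending each partial ordering one task at a time and counting, there are 40 complete orderings.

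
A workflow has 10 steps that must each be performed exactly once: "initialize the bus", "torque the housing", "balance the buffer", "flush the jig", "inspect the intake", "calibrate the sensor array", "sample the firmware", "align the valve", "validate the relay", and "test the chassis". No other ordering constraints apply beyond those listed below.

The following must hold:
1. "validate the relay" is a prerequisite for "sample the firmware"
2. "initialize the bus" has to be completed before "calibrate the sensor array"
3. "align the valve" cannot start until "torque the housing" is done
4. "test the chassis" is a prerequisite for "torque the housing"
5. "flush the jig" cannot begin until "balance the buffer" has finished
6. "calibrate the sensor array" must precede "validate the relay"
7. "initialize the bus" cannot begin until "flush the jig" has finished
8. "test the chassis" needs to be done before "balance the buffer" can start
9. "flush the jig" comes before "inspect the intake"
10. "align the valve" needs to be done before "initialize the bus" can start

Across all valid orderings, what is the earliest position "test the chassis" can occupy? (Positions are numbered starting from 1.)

1

No constraint forces any other step before "test the chassis", so it can be placed first.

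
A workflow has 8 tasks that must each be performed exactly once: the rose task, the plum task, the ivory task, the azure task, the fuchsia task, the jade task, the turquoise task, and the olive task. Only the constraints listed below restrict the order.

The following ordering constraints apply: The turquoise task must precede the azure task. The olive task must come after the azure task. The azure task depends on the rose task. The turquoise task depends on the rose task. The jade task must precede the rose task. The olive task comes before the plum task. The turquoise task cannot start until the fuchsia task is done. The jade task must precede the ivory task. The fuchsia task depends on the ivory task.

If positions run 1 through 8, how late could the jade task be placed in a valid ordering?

The tasks that are forced after the jade task, directly or by a chain of constraints, are the rose task, the plum task, the ivory task, the azure task, the fuchsia task, the turquoise task, the olive task. That's 7 tasks.
With 7 mandatory successors out of 8 tasks total, the latest slot for the jade task is 8−7 = 1, and it's reachable by doing all non-successors before the jade task.

1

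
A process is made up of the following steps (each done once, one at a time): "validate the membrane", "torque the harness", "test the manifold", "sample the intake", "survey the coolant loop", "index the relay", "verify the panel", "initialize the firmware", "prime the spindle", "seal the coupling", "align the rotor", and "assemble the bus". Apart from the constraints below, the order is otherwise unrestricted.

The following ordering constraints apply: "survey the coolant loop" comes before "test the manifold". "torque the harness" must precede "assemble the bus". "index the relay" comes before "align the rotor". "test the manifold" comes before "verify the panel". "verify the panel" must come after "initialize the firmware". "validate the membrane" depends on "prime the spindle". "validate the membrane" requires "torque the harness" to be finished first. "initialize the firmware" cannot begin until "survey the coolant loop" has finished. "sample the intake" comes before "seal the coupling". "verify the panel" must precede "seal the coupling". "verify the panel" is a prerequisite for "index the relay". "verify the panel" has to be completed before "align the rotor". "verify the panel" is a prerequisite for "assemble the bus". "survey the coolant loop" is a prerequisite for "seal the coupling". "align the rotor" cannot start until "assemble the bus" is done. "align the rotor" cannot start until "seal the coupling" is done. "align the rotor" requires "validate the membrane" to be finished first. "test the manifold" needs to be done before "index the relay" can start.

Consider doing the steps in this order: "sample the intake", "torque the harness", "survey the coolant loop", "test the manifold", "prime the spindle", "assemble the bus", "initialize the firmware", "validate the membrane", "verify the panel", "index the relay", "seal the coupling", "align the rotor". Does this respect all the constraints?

No

In the proposed order, "assemble the bus" appears before "verify the panel".
Since "verify the panel" is required before "assemble the bus", the ordering is invalid.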